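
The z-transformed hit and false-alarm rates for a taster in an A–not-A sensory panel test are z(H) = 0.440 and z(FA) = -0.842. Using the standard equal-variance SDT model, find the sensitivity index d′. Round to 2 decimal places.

d′ = 1.28

d' = z(H) − z(FA) = 0.440 − (-0.842) = 1.282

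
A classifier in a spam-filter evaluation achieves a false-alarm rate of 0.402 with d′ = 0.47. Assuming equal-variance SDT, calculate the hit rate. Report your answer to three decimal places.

hit rate = 0.588

z(false-alarm rate) = z(0.402) = -0.2482
z(H) = z(FA) + d' = -0.2482 + 0.47 = 0.2218
hit rate = Φ(0.2218) = 0.5878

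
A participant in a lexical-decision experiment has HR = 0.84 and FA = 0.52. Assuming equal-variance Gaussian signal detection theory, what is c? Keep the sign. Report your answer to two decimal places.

c = -0.52

Φ⁻¹(H) = 0.994
Φ⁻¹(FA) = 0.050
c = −½·[z(H) + z(FA)] = −0.5 × (0.994 + 0.050) = -0.522
c < 0: the participant has a liberal response bias.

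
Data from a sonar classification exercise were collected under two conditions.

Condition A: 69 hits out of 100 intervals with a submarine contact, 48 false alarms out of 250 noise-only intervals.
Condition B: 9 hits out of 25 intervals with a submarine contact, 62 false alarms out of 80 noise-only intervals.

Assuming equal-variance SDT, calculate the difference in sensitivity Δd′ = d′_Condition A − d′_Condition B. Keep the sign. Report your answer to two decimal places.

Condition A: z(0.6900) = 0.496, z(0.1920) = -0.871, d' = 1.367
Condition B: z(0.3600) = -0.358, z(0.7750) = 0.755, d' = -1.113
Δd' = d'_Condition A − d'_Condition B = 1.367 − (-1.113) = 2.480
Condition A has the higher sensitivity.

Δd′ = 2.48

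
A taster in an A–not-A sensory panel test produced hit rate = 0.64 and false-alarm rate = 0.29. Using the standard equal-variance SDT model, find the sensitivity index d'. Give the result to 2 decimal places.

d' = 0.91

z(0.64) = 0.358, z(0.29) = -0.553
d' = z(H) − z(FA) = 0.358 − (-0.553) = 0.911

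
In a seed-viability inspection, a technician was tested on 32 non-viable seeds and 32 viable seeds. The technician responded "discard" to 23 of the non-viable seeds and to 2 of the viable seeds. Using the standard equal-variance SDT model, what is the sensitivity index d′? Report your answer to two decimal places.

H = 23/32 = 0.7188
FA = 2/32 = 0.0625
z(H) = 0.579
z(FA) = -1.534
d' = z(H) − z(FA) = 0.579 − (-1.534) = 2.113

d′ = 2.11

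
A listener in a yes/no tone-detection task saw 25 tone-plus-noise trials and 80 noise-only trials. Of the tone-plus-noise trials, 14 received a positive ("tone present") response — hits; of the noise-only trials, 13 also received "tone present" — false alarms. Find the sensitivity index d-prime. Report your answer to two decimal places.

H = 14/25 = 0.5600
FA = 13/80 = 0.1625
Φ⁻¹(0.5600) = 0.1510, Φ⁻¹(0.1625) = -0.9842
d' = z(H) − z(FA) = 0.1510 − (-0.9842) = 1.1352

d-prime = 1.14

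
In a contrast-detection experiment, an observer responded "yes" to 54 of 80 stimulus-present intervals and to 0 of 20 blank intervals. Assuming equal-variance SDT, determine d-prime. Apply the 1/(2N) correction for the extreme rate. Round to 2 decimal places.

d-prime = 2.41

The false-alarm rate is 0/20 = 0, so apply the 1/(2N) correction: FA → 1/(2·20) = 0.02500.
z(H) = z(0.67500) = 0.454
z(FA) = z(0.02500) = -1.960
d' = 0.454 − (-1.960) = 2.414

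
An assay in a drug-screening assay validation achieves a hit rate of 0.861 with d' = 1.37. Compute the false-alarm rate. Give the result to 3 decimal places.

false-alarm rate = 0.388

z(hit rate) = z(0.861) = 1.0848
z(FA) = z(H) − d' = 1.0848 − 1.37 = -0.2852
false-alarm rate = Φ(-0.2852) = 0.3877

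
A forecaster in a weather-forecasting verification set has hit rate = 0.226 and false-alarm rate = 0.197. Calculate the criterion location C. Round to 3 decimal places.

C = 0.802

z(H) = z(0.226) = -0.7521
z(FA) = z(0.197) = -0.8524
c = −½·[z(H) + z(FA)] = −0.5 × (-0.7521 + (-0.8524)) = 0.80225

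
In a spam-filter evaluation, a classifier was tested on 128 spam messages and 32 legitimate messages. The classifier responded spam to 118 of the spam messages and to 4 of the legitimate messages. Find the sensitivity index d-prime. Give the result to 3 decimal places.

H = 118/128 = 0.9219
FA = 4/32 = 0.1250
z(H) = z(0.9219) = 1.4180
z(FA) = z(0.1250) = -1.1503
d' = z(H) − z(FA) = 1.4180 − (-1.1503) = 2.5683

d-prime = 2.568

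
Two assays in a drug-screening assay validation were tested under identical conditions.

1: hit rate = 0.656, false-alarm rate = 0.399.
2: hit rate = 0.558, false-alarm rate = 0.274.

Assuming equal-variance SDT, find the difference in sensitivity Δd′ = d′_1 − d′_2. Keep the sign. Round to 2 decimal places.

Δd′ = -0.09

1: z(0.656) = 0.402, z(0.399) = -0.256, d' = 0.658
2: z(0.558) = 0.146, z(0.274) = -0.601, d' = 0.747
Δd' = d'_1 − d'_2 = 0.658 − 0.747 = -0.089
2 has the higher sensitivity.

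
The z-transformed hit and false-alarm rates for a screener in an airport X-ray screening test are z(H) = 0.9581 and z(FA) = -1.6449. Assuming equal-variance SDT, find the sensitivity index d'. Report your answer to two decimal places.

d' = z(H) − z(FA) = 0.9581 − (-1.6449) = 2.6030

d' = 2.60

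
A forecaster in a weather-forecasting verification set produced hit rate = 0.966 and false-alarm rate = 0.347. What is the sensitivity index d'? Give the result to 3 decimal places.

z(0.966) = 1.8250, z(0.347) = -0.3934
d' = z(H) − z(FA) = 1.8250 − (-0.3934) = 2.2184

d' = 2.218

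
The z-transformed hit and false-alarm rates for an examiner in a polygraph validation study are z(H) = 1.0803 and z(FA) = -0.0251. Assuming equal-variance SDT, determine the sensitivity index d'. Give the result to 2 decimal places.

d' = z(H) − z(FA) = 1.0803 − (-0.0251) = 1.1054

d' = 1.11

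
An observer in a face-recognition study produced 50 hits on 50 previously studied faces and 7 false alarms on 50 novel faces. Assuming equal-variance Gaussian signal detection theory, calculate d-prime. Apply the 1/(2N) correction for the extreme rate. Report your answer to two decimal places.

d-prime = 3.41

The hit rate is 50/50 = 1, so apply the 1/(2N) correction: H → 1 − 1/(2·50) = 0.99000.
z(H) = z(0.99000) = 2.326
z(FA) = z(0.14000) = -1.080
d' = 2.326 − (-1.080) = 3.406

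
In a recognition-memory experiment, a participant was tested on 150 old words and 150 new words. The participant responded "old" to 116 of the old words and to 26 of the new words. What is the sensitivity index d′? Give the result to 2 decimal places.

d′ = 1.69

H = 116/150 = 0.7733
FA = 26/150 = 0.1733
z(H) = z(0.7733) = 0.7498
z(FA) = z(0.1733) = -0.9412
d' = z(H) − z(FA) = 0.7498 − (-0.9412) = 1.6910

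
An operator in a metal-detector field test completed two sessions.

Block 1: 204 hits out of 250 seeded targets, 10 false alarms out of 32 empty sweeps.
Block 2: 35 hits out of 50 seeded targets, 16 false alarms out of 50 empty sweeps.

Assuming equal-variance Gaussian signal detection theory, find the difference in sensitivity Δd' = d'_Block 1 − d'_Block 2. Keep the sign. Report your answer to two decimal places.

Block 1: z(0.8160) = 0.900, z(0.3125) = -0.489, d' = 1.389
Block 2: z(0.7000) = 0.524, z(0.3200) = -0.468, d' = 0.992
Δd' = d'_Block 1 − d'_Block 2 = 1.389 − 0.992 = 0.397
Block 1 has the higher sensitivity.

Δd' = 0.40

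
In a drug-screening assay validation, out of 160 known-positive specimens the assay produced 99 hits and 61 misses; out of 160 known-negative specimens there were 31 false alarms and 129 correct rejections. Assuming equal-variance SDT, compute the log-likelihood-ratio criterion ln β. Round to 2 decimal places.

H = 99/160 = 0.6188
FA = 31/160 = 0.1938
z(0.6188) = 0.302, z(0.1938) = -0.864
ln β = −½·[z(H)² − z(FA)²] = −0.5 × (0.091 − 0.746) = 0.3275

ln β = 0.33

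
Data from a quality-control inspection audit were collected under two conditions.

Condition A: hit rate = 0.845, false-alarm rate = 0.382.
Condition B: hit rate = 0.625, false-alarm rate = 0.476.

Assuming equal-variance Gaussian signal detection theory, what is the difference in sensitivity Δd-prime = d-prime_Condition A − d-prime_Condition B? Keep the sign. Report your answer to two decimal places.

Δd-prime = 0.94

Condition A: z(0.845) = 1.015, z(0.382) = -0.300, d' = 1.315
Condition B: z(0.625) = 0.319, z(0.476) = -0.060, d' = 0.379
Δd' = d'_Condition A − d'_Condition B = 1.315 − 0.379 = 0.936
Condition A has the higher sensitivity.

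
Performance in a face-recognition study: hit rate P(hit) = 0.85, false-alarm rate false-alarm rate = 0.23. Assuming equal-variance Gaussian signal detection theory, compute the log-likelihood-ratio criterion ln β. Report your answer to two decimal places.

ln β = -0.26

z(0.85) = 1.036, z(0.23) = -0.739
ln β = −½·[z(H)² − z(FA)²] = −0.5 × (1.073 − 0.546) = -0.2635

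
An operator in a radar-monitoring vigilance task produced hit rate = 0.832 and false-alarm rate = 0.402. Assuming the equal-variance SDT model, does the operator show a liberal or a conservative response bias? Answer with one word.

z(H) = 0.962, z(FA) = -0.248
c = −½·(z(H) + z(FA)) = -0.357
c < 0 → liberal criterion (biased toward responding “yes”).

liberal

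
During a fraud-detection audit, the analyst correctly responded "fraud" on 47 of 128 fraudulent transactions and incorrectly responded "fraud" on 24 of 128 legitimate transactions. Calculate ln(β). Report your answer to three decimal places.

ln β = 0.336

H = 47/128 = 0.3672
FA = 24/128 = 0.1875
Φ⁻¹(H) = Φ⁻¹(0.3672) = -0.3393
Φ⁻¹(FA) = Φ⁻¹(0.1875) = -0.8871
ln β = −½·[z(H)² − z(FA)²] = −0.5 × (0.1151 − 0.7869) = 0.3359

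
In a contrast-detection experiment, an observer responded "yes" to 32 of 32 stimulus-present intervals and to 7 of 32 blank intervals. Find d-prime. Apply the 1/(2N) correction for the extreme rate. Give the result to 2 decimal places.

d-prime = 2.93

The hit rate is 32/32 = 1, so apply the 1/(2N) correction: H → 1 − 1/(2·32) = 0.98438.
z(H) = z(0.98438) = 2.154
z(FA) = z(0.21875) = -0.776
d' = 2.154 − (-0.776) = 2.930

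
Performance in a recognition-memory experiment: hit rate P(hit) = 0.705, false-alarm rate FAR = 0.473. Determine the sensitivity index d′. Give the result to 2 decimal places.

z(0.705) = 0.539, z(0.473) = -0.068
d' = z(H) − z(FA) = 0.539 − (-0.068) = 0.607

d′ = 0.61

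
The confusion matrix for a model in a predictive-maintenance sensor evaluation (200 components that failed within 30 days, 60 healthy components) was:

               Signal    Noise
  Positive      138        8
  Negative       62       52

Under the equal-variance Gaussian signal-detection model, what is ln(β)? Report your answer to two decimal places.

H = 138/200 = 0.6900
FA = 8/60 = 0.1333
z(H) = z(0.6900) = 0.496
z(FA) = z(0.1333) = -1.111
ln β = −½·[z(H)² − z(FA)²] = −0.5 × (0.246 − 1.234) = 0.494

ln β = 0.49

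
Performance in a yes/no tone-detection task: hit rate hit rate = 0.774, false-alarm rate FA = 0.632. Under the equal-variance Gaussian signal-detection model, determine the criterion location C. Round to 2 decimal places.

C = -0.54

Φ⁻¹(H) = 0.752
Φ⁻¹(FA) = 0.337
c = −½·[z(H) + z(FA)] = −0.5 × (0.752 + 0.337) = -0.5445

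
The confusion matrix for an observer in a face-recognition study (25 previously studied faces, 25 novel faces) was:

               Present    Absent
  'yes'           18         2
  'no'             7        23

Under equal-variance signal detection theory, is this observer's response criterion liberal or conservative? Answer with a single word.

z(H) = 0.583, z(FA) = -1.405
c = −½·(z(H) + z(FA)) = 0.411
c > 0 → conservative criterion (biased toward responding “no”).

conservative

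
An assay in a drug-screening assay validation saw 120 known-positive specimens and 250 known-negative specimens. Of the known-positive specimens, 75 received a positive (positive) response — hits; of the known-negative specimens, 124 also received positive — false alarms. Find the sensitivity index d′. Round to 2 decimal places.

d′ = 0.33

H = 75/120 = 0.6250
FA = 124/250 = 0.4960
Φ⁻¹(0.6250) = 0.3186, Φ⁻¹(0.4960) = -0.0100
d' = z(H) − z(FA) = 0.3186 − (-0.0100) = 0.3286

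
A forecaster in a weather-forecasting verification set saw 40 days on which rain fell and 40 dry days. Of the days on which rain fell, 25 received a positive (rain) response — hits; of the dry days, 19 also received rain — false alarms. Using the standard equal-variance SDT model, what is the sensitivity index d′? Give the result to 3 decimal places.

d′ = 0.381

H = 25/40 = 0.6250
FA = 19/40 = 0.4750
z(H) = z(0.6250) = 0.3186
z(FA) = z(0.4750) = -0.0627
d' = z(H) − z(FA) = 0.3186 − (-0.0627) = 0.3813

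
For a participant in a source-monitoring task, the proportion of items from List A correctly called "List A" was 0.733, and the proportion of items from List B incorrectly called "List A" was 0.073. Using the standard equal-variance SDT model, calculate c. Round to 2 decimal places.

c = 0.42

z(H) = z(0.733) = 0.6219
z(FA) = z(0.073) = -1.4538
c = −½·[z(H) + z(FA)] = −0.5 × (0.6219 + (-1.4538)) = 0.41595
c > 0: the participant has a conservative response bias.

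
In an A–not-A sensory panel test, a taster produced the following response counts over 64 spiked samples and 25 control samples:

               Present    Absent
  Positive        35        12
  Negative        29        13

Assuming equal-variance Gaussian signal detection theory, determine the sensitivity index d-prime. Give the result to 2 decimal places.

d-prime = 0.17

H = 35/64 = 0.5469
FA = 12/25 = 0.4800
z(H) = 0.1178
z(FA) = -0.0502
d' = z(H) − z(FA) = 0.1178 − (-0.0502) = 0.1680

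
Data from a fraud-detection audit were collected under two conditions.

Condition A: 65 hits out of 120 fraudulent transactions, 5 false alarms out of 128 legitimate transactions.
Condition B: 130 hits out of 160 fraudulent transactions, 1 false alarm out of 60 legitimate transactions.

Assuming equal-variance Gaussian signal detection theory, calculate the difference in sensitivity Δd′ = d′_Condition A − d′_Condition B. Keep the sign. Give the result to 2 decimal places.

Condition A: z(0.5417) = 0.105, z(0.0391) = -1.761, d' = 1.866
Condition B: z(0.8125) = 0.887, z(0.0167) = -2.127, d' = 3.014
Δd' = d'_Condition A − d'_Condition B = 1.866 − 3.014 = -1.148
Condition B has the higher sensitivity.

Δd′ = -1.15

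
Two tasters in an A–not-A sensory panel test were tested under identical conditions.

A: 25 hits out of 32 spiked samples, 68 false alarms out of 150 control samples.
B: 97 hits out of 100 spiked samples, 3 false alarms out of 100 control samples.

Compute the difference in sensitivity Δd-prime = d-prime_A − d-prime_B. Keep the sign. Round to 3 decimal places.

Δd-prime = -2.868

A: z(0.7812) = 0.7763, z(0.4533) = -0.1173, d' = 0.8936
B: z(0.9700) = 1.8808, z(0.0300) = -1.8808, d' = 3.7616
Δd' = d'_A − d'_B = 0.8936 − 3.7616 = -2.8680
B has the higher sensitivity.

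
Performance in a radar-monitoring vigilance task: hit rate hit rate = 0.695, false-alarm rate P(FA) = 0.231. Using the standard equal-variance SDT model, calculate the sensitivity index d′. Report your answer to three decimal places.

d′ = 1.246

z(H) = 0.5101
z(FA) = -0.7356
d' = z(H) − z(FA) = 0.5101 − (-0.7356) = 1.2457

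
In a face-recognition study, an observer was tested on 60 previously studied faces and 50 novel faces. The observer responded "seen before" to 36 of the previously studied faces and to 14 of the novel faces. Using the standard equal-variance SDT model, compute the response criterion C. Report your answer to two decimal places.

H = 36/60 = 0.6000
FA = 14/50 = 0.2800
Φ⁻¹(0.6000) = 0.2533, Φ⁻¹(0.2800) = -0.5828
c = −½·[z(H) + z(FA)] = −0.5 × (0.2533 + (-0.5828)) = 0.16475

C = 0.16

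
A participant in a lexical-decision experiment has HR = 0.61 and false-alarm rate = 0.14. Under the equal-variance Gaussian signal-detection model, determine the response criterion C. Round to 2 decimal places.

C = 0.40

Φ⁻¹(0.61) = 0.2793, Φ⁻¹(0.14) = -1.0803
c = −½·[z(H) + z(FA)] = −0.5 × (0.2793 + (-1.0803)) = 0.4005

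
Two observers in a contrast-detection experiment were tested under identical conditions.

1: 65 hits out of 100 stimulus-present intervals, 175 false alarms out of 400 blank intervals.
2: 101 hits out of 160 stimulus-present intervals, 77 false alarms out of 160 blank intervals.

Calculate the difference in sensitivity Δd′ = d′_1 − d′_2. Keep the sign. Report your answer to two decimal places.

Δd′ = 0.16

1: z(0.6500) = 0.385, z(0.4375) = -0.157, d' = 0.542
2: z(0.6312) = 0.335, z(0.4813) = -0.047, d' = 0.382
Δd' = d'_1 − d'_2 = 0.542 − 0.382 = 0.160
1 has the higher sensitivity.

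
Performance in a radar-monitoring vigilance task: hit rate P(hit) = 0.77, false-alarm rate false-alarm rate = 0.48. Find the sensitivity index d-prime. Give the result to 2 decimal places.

d-prime = 0.79

z(0.77) = 0.739, z(0.48) = -0.050
d' = z(H) − z(FA) = 0.739 − (-0.050) = 0.789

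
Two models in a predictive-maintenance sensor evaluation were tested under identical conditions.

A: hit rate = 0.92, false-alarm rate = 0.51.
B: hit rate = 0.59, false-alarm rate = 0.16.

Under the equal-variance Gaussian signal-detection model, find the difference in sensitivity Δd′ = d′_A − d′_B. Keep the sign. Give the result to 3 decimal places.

A: z(0.92) = 1.4051, z(0.51) = 0.0251, d' = 1.3800
B: z(0.59) = 0.2275, z(0.16) = -0.9945, d' = 1.2220
Δd' = d'_A − d'_B = 1.3800 − 1.2220 = 0.1580
A has the higher sensitivity.

Δd′ = 0.158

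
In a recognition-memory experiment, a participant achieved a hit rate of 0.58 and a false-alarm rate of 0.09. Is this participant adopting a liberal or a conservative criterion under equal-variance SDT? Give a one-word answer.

z(H) = 0.202, z(FA) = -1.341
c = −½·(z(H) + z(FA)) = 0.5695
c > 0 → conservative criterion (biased toward responding “no”).

conservative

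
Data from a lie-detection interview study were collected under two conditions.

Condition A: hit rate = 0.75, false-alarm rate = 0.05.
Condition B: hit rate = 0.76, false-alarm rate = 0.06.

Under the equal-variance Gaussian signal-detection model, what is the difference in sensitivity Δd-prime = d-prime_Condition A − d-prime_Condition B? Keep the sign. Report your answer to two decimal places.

Condition A: z(0.75) = 0.674, z(0.05) = -1.645, d' = 2.319
Condition B: z(0.76) = 0.706, z(0.06) = -1.555, d' = 2.261
Δd' = d'_Condition A − d'_Condition B = 2.319 − 2.261 = 0.058
Condition A has the higher sensitivity.

Δd-prime = 0.06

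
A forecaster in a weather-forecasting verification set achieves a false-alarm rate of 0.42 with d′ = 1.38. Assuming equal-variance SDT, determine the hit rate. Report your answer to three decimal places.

z(false-alarm rate) = z(0.42) = -0.2019
z(H) = z(FA) + d' = -0.2019 + 1.38 = 1.1781
hit rate = Φ(1.1781) = 0.8806

hit rate = 0.881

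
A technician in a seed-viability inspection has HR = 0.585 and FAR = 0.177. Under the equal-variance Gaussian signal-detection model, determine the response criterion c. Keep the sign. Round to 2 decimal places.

c = 0.36

z(0.585) = 0.2147, z(0.177) = -0.9269
c = −½·[z(H) + z(FA)] = −0.5 × (0.2147 + (-0.9269)) = 0.3561
c > 0: the technician has a conservative response bias.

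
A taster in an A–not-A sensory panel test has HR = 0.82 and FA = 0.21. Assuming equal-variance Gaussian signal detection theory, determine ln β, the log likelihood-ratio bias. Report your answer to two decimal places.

z(0.82) = 0.915, z(0.21) = -0.806
ln β = −½·[z(H)² − z(FA)²] = −0.5 × (0.837 − 0.650) = -0.0935

ln β = -0.09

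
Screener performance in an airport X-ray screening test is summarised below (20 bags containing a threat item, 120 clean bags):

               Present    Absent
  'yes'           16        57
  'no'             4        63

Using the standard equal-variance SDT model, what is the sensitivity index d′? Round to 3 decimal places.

H = 16/20 = 0.8000
FA = 57/120 = 0.4750
Φ⁻¹(H) = 0.8416
Φ⁻¹(FA) = -0.0627
d' = z(H) − z(FA) = 0.8416 − (-0.0627) = 0.9043

d′ = 0.904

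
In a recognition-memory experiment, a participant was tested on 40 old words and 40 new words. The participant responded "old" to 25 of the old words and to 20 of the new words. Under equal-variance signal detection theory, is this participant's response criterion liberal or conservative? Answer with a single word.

liberal

z(H) = 0.319, z(FA) = 0.000
c = −½·(z(H) + z(FA)) = -0.1595
c < 0 → liberal criterion (biased toward responding “yes”).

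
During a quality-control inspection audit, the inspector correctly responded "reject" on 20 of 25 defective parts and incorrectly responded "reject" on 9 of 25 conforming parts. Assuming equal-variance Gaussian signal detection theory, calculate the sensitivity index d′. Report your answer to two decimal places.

H = 20/25 = 0.8000
FA = 9/25 = 0.3600
z(0.8000) = 0.8416, z(0.3600) = -0.3585
d' = z(H) − z(FA) = 0.8416 − (-0.3585) = 1.2001

d′ = 1.20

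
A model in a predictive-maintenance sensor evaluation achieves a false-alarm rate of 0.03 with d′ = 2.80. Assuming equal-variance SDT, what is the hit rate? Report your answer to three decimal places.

z(false-alarm rate) = z(0.03) = -1.8808
z(H) = z(FA) + d' = -1.8808 + 2.80 = 0.9192
hit rate = Φ(0.9192) = 0.8210

hit rate = 0.821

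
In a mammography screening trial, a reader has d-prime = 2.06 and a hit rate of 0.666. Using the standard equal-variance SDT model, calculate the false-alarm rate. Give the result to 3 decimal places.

z(hit rate) = z(0.666) = 0.4289
z(FA) = z(H) − d' = 0.4289 − 2.06 = -1.6311
false-alarm rate = Φ(-1.6311) = 0.0514

false-alarm rate = 0.051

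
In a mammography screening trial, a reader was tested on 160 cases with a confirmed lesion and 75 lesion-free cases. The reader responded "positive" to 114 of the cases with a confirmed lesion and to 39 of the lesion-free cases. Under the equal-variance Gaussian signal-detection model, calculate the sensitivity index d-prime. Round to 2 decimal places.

d-prime = 0.51

H = 114/160 = 0.7125
FA = 39/75 = 0.5200
z(H) = z(0.7125) = 0.561
z(FA) = z(0.5200) = 0.050
d' = z(H) − z(FA) = 0.561 − 0.050 = 0.511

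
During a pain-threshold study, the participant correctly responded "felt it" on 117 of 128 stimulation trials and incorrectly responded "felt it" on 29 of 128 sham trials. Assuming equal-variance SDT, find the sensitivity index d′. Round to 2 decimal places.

d′ = 2.12

H = 117/128 = 0.9141
FA = 29/128 = 0.2266
Φ⁻¹(H) = Φ⁻¹(0.9141) = 1.3664
Φ⁻¹(FA) = Φ⁻¹(0.2266) = -0.7501
d' = z(H) − z(FA) = 1.3664 − (-0.7501) = 2.1165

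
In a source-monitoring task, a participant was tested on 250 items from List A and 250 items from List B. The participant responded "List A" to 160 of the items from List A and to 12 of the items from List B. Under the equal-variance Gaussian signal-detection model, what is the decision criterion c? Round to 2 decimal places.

c = 0.65

H = 160/250 = 0.6400
FA = 12/250 = 0.0480
Φ⁻¹(0.6400) = 0.358, Φ⁻¹(0.0480) = -1.665
c = −½·[z(H) + z(FA)] = −0.5 × (0.358 + (-1.665)) = 0.6535
c > 0: the participant has a conservative response bias.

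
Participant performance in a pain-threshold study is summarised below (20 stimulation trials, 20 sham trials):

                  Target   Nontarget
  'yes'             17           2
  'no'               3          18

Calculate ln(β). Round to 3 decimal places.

H = 17/20 = 0.8500
FA = 2/20 = 0.1000
Φ⁻¹(H) = 1.0364
Φ⁻¹(FA) = -1.2816
ln β = −½·[z(H)² − z(FA)²] = −0.5 × (1.0741 − 1.6425) = 0.2842

ln β = 0.284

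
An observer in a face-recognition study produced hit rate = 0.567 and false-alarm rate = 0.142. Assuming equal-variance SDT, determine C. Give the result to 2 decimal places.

C = 0.45

z(H) = z(0.567) = 0.169
z(FA) = z(0.142) = -1.071
c = −½·[z(H) + z(FA)] = −0.5 × (0.169 + (-1.071)) = 0.451
c > 0: the observer has a conservative response bias.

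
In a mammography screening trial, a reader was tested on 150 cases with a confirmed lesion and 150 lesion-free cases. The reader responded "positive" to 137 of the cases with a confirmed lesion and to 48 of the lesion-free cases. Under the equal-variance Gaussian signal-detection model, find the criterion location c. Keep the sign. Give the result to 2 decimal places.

c = -0.45

H = 137/150 = 0.9133
FA = 48/150 = 0.3200
z(H) = z(0.9133) = 1.361
z(FA) = z(0.3200) = -0.468
c = −½·[z(H) + z(FA)] = −0.5 × (1.361 + (-0.468)) = -0.4465
c < 0: the reader has a liberal response bias.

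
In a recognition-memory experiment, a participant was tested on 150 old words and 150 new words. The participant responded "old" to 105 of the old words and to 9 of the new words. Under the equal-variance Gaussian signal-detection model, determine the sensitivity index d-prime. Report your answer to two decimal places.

d-prime = 2.08

H = 105/150 = 0.7000
FA = 9/150 = 0.0600
z(H) = z(0.7000) = 0.5244
z(FA) = z(0.0600) = -1.5548
d' = z(H) − z(FA) = 0.5244 − (-1.5548) = 2.0792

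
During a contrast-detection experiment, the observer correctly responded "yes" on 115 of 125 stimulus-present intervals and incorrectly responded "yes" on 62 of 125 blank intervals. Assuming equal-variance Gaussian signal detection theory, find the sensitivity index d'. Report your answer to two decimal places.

H = 115/125 = 0.9200
FA = 62/125 = 0.4960
Φ⁻¹(H) = Φ⁻¹(0.9200) = 1.405
Φ⁻¹(FA) = Φ⁻¹(0.4960) = -0.010
d' = z(H) − z(FA) = 1.405 − (-0.010) = 1.415

d' = 1.42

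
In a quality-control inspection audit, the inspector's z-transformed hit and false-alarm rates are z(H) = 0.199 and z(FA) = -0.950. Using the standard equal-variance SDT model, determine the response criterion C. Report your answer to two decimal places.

C = 0.38

c = −½·[z(H) + z(FA)] = −½·(0.199 + (-0.950)) = 0.3755
c > 0: the inspector has a conservative response bias.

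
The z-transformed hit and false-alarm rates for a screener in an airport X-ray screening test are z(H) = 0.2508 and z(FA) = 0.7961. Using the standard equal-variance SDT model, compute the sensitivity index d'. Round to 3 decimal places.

d' = z(H) − z(FA) = 0.2508 − 0.7961 = -0.5453

d' = -0.545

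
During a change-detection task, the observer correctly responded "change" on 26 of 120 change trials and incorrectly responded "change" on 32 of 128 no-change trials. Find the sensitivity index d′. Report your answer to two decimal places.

d′ = -0.11

H = 26/120 = 0.2167
FA = 32/128 = 0.2500
z(H) = z(0.2167) = -0.783
z(FA) = z(0.2500) = -0.674
d' = z(H) − z(FA) = -0.783 − (-0.674) = -0.109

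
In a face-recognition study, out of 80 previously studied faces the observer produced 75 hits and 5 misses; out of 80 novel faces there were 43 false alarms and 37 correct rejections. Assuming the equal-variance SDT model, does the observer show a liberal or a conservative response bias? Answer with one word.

z(H) = 1.534, z(FA) = 0.094
c = −½·(z(H) + z(FA)) = -0.814
c < 0 → liberal criterion (biased toward responding “yes”).

liberal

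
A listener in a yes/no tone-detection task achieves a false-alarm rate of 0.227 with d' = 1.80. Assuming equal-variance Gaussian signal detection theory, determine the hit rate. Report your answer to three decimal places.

z(false-alarm rate) = z(0.227) = -0.7488
z(H) = z(FA) + d' = -0.7488 + 1.80 = 1.0512
hit rate = Φ(1.0512) = 0.8534

hit rate = 0.853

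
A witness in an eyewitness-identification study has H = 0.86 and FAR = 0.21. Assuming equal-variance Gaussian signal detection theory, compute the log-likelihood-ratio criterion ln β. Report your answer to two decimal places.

ln β = -0.26

z(H) = 1.080
z(FA) = -0.806
ln β = −½·[z(H)² − z(FA)²] = −0.5 × (1.166 − 0.650) = -0.258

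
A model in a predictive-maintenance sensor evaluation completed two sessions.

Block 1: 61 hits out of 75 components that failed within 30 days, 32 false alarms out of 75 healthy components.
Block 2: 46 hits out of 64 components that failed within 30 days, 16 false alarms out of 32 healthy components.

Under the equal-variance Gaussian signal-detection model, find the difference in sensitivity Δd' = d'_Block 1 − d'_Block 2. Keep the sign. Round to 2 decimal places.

Δd' = 0.50

Block 1: z(0.8133) = 0.890, z(0.4267) = -0.185, d' = 1.075
Block 2: z(0.7188) = 0.579, z(0.5000) = 0.000, d' = 0.579
Δd' = d'_Block 1 − d'_Block 2 = 1.075 − 0.579 = 0.496
Block 1 has the higher sensitivity.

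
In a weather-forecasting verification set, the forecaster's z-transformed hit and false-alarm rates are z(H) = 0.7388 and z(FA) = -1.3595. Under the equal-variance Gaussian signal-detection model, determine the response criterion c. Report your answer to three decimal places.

c = −½·[z(H) + z(FA)] = −½·(0.7388 + (-1.3595)) = 0.31035

c = 0.310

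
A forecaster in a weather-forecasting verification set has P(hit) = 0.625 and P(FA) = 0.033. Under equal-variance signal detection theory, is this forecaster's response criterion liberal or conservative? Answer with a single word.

conservative

z(H) = 0.319, z(FA) = -1.838
c = −½·(z(H) + z(FA)) = 0.7595
c > 0 → conservative criterion (biased toward responding “no”).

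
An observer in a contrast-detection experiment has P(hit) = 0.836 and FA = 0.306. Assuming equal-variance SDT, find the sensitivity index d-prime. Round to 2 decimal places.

Φ⁻¹(H) = 0.978
Φ⁻¹(FA) = -0.507
d' = z(H) − z(FA) = 0.978 − (-0.507) = 1.485

d-prime = 1.49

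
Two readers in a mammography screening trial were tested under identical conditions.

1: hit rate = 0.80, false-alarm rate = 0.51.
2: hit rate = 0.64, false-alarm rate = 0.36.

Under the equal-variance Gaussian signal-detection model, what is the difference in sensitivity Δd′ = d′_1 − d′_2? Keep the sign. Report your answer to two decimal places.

1: z(0.80) = 0.842, z(0.51) = 0.025, d' = 0.817
2: z(0.64) = 0.358, z(0.36) = -0.358, d' = 0.716
Δd' = d'_1 − d'_2 = 0.817 − 0.716 = 0.101
1 has the higher sensitivity.

Δd′ = 0.10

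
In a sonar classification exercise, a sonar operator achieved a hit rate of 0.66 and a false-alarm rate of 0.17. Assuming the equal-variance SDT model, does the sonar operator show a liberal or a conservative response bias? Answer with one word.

z(H) = 0.412, z(FA) = -0.954
c = −½·(z(H) + z(FA)) = 0.271
c > 0 → conservative criterion (biased toward responding “no”).

conservative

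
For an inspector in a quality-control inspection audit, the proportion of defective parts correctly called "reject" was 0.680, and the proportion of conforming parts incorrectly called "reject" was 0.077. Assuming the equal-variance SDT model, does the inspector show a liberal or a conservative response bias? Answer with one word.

z(H) = 0.468, z(FA) = -1.426
c = −½·(z(H) + z(FA)) = 0.479
c > 0 → conservative criterion (biased toward responding “no”).

conservative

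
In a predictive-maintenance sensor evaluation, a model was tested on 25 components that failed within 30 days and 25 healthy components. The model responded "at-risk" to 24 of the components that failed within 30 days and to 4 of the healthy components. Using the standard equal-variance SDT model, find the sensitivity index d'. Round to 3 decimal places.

H = 24/25 = 0.9600
FA = 4/25 = 0.1600
Φ⁻¹(H) = Φ⁻¹(0.9600) = 1.7507
Φ⁻¹(FA) = Φ⁻¹(0.1600) = -0.9945
d' = z(H) − z(FA) = 1.7507 − (-0.9945) = 2.7452

d' = 2.745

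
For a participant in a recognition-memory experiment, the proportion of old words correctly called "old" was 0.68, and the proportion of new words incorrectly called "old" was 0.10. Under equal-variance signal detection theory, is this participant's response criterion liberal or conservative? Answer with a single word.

z(H) = 0.468, z(FA) = -1.282
c = −½·(z(H) + z(FA)) = 0.407
c > 0 → conservative criterion (biased toward responding “no”).

conservative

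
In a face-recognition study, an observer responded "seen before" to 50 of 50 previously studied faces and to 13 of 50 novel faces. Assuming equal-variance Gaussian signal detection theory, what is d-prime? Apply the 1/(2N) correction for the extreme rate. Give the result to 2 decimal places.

The hit rate is 50/50 = 1, so apply the 1/(2N) correction: H → 1 − 1/(2·50) = 0.99000.
z(H) = z(0.99000) = 2.326
z(FA) = z(0.26000) = -0.643
d' = 2.326 − (-0.643) = 2.969

d-prime = 2.97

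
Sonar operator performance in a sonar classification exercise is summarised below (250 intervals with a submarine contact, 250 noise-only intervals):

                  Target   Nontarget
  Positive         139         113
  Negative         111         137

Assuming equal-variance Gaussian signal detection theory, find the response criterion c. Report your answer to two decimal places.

H = 139/250 = 0.5560
FA = 113/250 = 0.4520
z(H) = z(0.5560) = 0.1408
z(FA) = z(0.4520) = -0.1206
c = −½·[z(H) + z(FA)] = −0.5 × (0.1408 + (-0.1206)) = -0.0101
c < 0: the sonar operator has a liberal response bias.

c = -0.01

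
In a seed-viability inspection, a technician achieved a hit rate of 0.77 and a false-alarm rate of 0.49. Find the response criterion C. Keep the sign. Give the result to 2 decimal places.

C = -0.36

z(0.77) = 0.739, z(0.49) = -0.025
c = −½·[z(H) + z(FA)] = −0.5 × (0.739 + (-0.025)) = -0.357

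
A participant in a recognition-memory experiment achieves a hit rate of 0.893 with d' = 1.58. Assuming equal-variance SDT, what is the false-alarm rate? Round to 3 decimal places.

false-alarm rate = 0.368

z(hit rate) = z(0.893) = 1.2426
z(FA) = z(H) − d' = 1.2426 − 1.58 = -0.3374
false-alarm rate = Φ(-0.3374) = 0.3679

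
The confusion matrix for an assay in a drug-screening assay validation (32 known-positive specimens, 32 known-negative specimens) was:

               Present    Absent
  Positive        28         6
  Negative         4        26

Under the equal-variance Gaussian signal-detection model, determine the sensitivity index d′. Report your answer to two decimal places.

H = 28/32 = 0.8750
FA = 6/32 = 0.1875
z(H) = z(0.8750) = 1.1503
z(FA) = z(0.1875) = -0.8871
d' = z(H) − z(FA) = 1.1503 − (-0.8871) = 2.0374

d′ = 2.04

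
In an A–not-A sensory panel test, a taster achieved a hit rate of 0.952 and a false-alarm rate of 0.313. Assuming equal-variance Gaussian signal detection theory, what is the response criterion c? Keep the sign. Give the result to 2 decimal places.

Φ⁻¹(H) = Φ⁻¹(0.952) = 1.6646
Φ⁻¹(FA) = Φ⁻¹(0.313) = -0.4874
c = −½·[z(H) + z(FA)] = −0.5 × (1.6646 + (-0.4874)) = -0.5886
c < 0: the taster has a liberal response bias.

c = -0.59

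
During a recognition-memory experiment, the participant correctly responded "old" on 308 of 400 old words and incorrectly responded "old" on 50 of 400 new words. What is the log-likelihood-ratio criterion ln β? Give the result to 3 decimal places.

H = 308/400 = 0.7700
FA = 50/400 = 0.1250
Φ⁻¹(H) = 0.7388
Φ⁻¹(FA) = -1.1503
ln β = −½·[z(H)² − z(FA)²] = −0.5 × (0.5458 − 1.3232) = 0.3887

ln β = 0.389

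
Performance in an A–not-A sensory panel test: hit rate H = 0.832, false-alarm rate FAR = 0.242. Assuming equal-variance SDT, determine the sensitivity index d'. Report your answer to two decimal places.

d' = 1.66

z(H) = 0.9621
z(FA) = -0.6999
d' = z(H) − z(FA) = 0.9621 − (-0.6999) = 1.6620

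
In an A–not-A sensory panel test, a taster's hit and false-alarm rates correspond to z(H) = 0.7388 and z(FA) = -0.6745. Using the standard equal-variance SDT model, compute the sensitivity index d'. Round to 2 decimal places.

d' = z(H) − z(FA) = 0.7388 − (-0.6745) = 1.4133

d' = 1.41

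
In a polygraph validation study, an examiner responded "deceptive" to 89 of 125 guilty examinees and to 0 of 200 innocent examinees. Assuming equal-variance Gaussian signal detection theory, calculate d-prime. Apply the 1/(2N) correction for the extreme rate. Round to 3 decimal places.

d-prime = 3.366

The false-alarm rate is 0/200 = 0, so apply the 1/(2N) correction: FA → 1/(2·200) = 0.00250.
z(H) = z(0.71200) = 0.5592
z(FA) = z(0.00250) = -2.8070
d' = 0.5592 − (-2.8070) = 3.3662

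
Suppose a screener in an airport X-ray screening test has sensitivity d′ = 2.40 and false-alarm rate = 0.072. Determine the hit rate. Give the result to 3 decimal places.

hit rate = 0.826

z(false-alarm rate) = z(0.072) = -1.4611
z(H) = z(FA) + d' = -1.4611 + 2.40 = 0.9389
hit rate = Φ(0.9389) = 0.8261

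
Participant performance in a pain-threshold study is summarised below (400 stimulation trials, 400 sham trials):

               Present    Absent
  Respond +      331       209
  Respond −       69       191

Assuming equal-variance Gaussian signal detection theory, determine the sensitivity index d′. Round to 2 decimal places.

d′ = 0.89

H = 331/400 = 0.8275
FA = 209/400 = 0.5225
z(H) = z(0.8275) = 0.9443
z(FA) = z(0.5225) = 0.0564
d' = z(H) − z(FA) = 0.9443 − 0.0564 = 0.8879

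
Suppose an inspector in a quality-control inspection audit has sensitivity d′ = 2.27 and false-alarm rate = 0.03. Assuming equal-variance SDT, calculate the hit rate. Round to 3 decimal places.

z(false-alarm rate) = z(0.03) = -1.8808
z(H) = z(FA) + d' = -1.8808 + 2.27 = 0.3892
hit rate = Φ(0.3892) = 0.6514

hit rate = 0.651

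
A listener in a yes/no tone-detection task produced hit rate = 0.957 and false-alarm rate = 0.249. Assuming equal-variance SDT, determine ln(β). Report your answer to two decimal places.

ln β = -1.24

z(H) = 1.717
z(FA) = -0.678
ln β = −½·[z(H)² − z(FA)²] = −0.5 × (2.948 − 0.460) = -1.244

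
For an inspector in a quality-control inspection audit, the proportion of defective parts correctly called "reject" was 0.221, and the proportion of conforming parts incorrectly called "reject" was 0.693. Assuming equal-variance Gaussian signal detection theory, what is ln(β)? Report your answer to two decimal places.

ln β = -0.17

z(0.221) = -0.769, z(0.693) = 0.504
ln β = −½·[z(H)² − z(FA)²] = −0.5 × (0.591 − 0.254) = -0.1685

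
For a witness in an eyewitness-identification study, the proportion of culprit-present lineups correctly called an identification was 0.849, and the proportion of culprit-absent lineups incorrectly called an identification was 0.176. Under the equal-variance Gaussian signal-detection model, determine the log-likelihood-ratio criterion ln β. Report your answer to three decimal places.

Φ⁻¹(H) = Φ⁻¹(0.849) = 1.0322
Φ⁻¹(FA) = Φ⁻¹(0.176) = -0.9307
ln β = −½·[z(H)² − z(FA)²] = −0.5 × (1.0654 − 0.8662) = -0.0996

ln β = -0.100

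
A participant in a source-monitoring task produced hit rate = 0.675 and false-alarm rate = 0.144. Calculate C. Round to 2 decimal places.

C = 0.30

z(0.675) = 0.454, z(0.144) = -1.063
c = −½·[z(H) + z(FA)] = −0.5 × (0.454 + (-1.063)) = 0.3045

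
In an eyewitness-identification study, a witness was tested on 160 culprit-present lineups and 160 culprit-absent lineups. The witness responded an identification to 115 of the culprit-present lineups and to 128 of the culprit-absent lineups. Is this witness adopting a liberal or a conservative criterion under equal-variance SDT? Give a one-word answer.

liberal

z(H) = 0.579, z(FA) = 0.842
c = −½·(z(H) + z(FA)) = -0.7105
c < 0 → liberal criterion (biased toward responding “yes”).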